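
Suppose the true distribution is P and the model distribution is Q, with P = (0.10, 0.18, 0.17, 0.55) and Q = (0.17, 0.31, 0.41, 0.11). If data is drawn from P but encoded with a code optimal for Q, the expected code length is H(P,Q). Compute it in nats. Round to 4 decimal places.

1.7536 nats

H(P,Q) = −Σ p·ln q.
  −0.10·ln(0.17) = 0.17720
  −0.18·ln(0.31) = 0.21081
  −0.17·ln(0.41) = 0.15157
  −0.55·ln(0.11) = 1.21400
H(P,Q) = 1.7536 nats.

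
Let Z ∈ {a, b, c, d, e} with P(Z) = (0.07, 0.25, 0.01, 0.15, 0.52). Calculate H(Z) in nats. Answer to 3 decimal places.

1.203 nats

H(Z) = −Σ p·ln p.
  −(0.07)·ln(0.07) = 0.1861
  −(0.25)·ln(0.25) = 0.3466
  −(0.01)·ln(0.01) = 0.0461
  −(0.15)·ln(0.15) = 0.2846
  −(0.52)·ln(0.52) = 0.3400
Sum: 0.1861 + 0.3466 + 0.0461 + 0.2846 + 0.3400 = 1.203 nats.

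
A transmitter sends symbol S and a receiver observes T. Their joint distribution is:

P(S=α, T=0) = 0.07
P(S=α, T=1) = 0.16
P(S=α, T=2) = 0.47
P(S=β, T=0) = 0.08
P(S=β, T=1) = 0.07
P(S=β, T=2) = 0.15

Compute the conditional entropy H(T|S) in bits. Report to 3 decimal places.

1.293 bits

Marginals: p(S) = (0.7000, 0.3000), p(T) = (0.1500, 0.2300, 0.6200).
H(T|S) = Σ p(S) · H(T|S=·).
  S=α: p=0.7000, H(T|S=α) = 1.2048
  S=β: p=0.3000, H(T|S=β) = 1.4984
Weighted sum = 1.293 bits.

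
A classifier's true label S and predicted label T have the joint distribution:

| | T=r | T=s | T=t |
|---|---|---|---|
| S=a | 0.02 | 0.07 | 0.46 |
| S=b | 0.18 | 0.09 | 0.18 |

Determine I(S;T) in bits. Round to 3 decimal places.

Marginals: p(S) = (0.5500, 0.4500), p(T) = (0.2000, 0.1600, 0.6400).
I(S;T) = Σ p(x,y)·log₂[p(x,y)/(p(x)p(y))].
  (a,r): 0.02·log₂(0.1818) = -0.0492
  (a,s): 0.07·log₂(0.7955) = -0.0231
  (a,t): 0.46·log₂(1.3068) = 0.1776
  (b,r): 0.18·log₂(2.0000) = 0.1800
  (b,s): 0.09·log₂(1.2500) = 0.0290
  (b,t): 0.18·log₂(0.6250) = -0.1221
Sum = 0.192 bits.

0.192 bits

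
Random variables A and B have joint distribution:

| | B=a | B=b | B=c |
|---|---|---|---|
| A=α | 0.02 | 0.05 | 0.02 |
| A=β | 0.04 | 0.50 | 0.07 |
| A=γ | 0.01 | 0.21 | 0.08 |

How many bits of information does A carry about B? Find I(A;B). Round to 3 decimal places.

Marginals: p(A) = (0.0900, 0.6100, 0.3000), p(B) = (0.0700, 0.7600, 0.1700).
I(A;B) = Σ p(x,y)·log₂[p(x,y)/(p(x)p(y))].
  (α,a): 0.02·log₂(3.1746) = 0.0333
  (α,b): 0.05·log₂(0.7310) = -0.0226
  (α,c): 0.02·log₂(1.3072) = 0.0077
  (β,a): 0.04·log₂(0.9368) = -0.0038
  (β,b): 0.50·log₂(1.0785) = 0.0545
  (β,c): 0.07·log₂(0.6750) = -0.0397
  (γ,a): 0.01·log₂(0.4762) = -0.0107
  (γ,b): 0.21·log₂(0.9211) = -0.0249
  (γ,c): 0.08·log₂(1.5686) = 0.0520
Sum = 0.046 bits.

0.046 bits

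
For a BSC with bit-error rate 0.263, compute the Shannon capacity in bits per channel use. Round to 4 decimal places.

Binary symmetric channel: C = 1 − h₂(ε) where h₂ is the binary entropy function.
h₂(0.263) = −0.263·log₂0.263 − 0.737·log₂0.737 = 0.8312.
C = 1 − 0.8312 = 0.1688 bits per channel use.

0.1688 bits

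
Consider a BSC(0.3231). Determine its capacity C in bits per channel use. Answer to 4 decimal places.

0.0923 bits

Binary symmetric channel: C = 1 − h₂(ε) where h₂ is the binary entropy function.
h₂(0.3231) = −0.3231·log₂0.3231 − 0.6769·log₂0.6769 = 0.9077.
C = 1 − 0.9077 = 0.0923 bits per channel use.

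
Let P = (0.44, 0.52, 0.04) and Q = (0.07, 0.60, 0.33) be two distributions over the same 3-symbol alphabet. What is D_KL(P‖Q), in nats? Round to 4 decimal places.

0.6500 nats

D(P‖Q) = Σ p·ln(p/q).
  0.44·ln(0.44/0.07) = 0.80884
  0.52·ln(0.52/0.60) = -0.07441
  0.04·ln(0.04/0.33) = -0.08441
D(P‖Q) = 0.6500 nats.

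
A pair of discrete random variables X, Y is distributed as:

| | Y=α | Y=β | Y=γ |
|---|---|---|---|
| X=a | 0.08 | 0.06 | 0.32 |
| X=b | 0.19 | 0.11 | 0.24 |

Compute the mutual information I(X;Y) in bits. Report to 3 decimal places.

0.048 bits

Marginals: p(X) = (0.4600, 0.5400), p(Y) = (0.2700, 0.1700, 0.5600).
I(X;Y) = H(X) + H(Y) − H(X,Y).
H(X) = 0.9954, H(Y) = 1.4130, H(X,Y) = 2.3607.
I(X;Y) = 0.9954 + 1.4130 − 2.3607 = 0.048 bits.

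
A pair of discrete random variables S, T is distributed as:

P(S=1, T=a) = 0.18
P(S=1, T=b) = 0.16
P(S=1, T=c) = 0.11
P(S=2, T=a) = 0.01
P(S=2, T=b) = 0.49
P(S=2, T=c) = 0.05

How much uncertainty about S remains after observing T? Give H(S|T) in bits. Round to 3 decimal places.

Chain rule: H(S|T) = H(S,T) − H(T).
Marginals: p(S) = (0.4500, 0.5500), p(T) = (0.1900, 0.6500, 0.1600).
H(S,T) = 2.0054 bits; H(T) = 1.2822 bits.
H(S|T) = 2.0054 − 1.2822 = 0.723 bits.

0.723 bits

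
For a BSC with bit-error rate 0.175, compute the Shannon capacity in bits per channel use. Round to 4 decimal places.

Binary symmetric channel: C = 1 − h₂(ε) where h₂ is the binary entropy function.
h₂(0.175) = −0.175·log₂0.175 − 0.825·log₂0.825 = 0.6690.
C = 1 − 0.6690 = 0.3310 bits per channel use.

0.3310 bits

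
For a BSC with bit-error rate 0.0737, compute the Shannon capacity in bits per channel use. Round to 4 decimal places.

Binary symmetric channel: C = 1 − h₂(ε) where h₂ is the binary entropy function.
h₂(0.0737) = −0.0737·log₂0.0737 − 0.9263·log₂0.9263 = 0.3796.
C = 1 − 0.3796 = 0.6204 bits per channel use.

0.6204 bits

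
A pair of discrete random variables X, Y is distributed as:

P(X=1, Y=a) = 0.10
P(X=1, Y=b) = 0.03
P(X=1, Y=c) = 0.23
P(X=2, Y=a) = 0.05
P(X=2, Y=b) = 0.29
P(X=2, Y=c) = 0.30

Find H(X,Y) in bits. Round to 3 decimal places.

H(X,Y) = −Σ p(x,y)·log₂ p(x,y) over all 6 cells.
  cell (1,a): −0.10·log₂0.10 = 0.3322
  cell (1,b): −0.03·log₂0.03 = 0.1518
  cell (1,c): −0.23·log₂0.23 = 0.4877
  cell (2,a): −0.05·log₂0.05 = 0.2161
  cell (2,b): −0.29·log₂0.29 = 0.5179
  cell (2,c): −0.30·log₂0.30 = 0.5211
Sum = 2.227 bits.

2.227 bits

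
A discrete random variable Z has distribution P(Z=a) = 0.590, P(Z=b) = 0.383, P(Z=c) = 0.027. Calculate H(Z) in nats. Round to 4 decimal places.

H(Z) = −Σ p·ln p.
  −(0.590)·ln(0.590) = 0.31130
  −(0.383)·ln(0.383) = 0.36757
  −(0.027)·ln(0.027) = 0.09752
Sum: 0.31130 + 0.36757 + 0.09752 = 0.7764 nats.

0.7764 nats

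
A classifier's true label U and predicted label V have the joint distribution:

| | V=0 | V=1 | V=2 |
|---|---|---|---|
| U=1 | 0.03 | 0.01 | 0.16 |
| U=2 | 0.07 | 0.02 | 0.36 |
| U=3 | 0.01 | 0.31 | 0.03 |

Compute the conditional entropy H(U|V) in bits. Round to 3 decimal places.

0.941 bits

Marginals: p(U) = (0.2000, 0.4500, 0.3500), p(V) = (0.1100, 0.3400, 0.5500).
H(U|V) = Σ p(V) · H(U|V=·).
  V=0: p=0.1100, H(U|V=0) = 1.2407
  V=1: p=0.3400, H(U|V=1) = 0.5116
  V=2: p=0.5500, H(U|V=2) = 1.1473
Weighted sum = 0.941 bits.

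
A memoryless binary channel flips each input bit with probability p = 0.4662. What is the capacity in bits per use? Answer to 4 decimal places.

0.0033 bits

Binary symmetric channel: C = 1 − h₂(ε) where h₂ is the binary entropy function.
h₂(0.4662) = −0.4662·log₂0.4662 − 0.5338·log₂0.5338 = 0.9967.
C = 1 − 0.9967 = 0.0033 bits per channel use.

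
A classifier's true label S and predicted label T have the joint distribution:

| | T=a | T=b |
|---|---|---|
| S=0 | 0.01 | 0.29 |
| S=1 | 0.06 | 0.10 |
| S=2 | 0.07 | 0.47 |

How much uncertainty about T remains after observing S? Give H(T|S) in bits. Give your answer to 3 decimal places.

0.516 bits

Marginals: p(S) = (0.3000, 0.1600, 0.5400), p(T) = (0.1400, 0.8600).
H(T|S) = Σ p(S) · H(T|S=·).
  S=0: p=0.3000, H(T|S=0) = 0.2108
  S=1: p=0.1600, H(T|S=1) = 0.9544
  S=2: p=0.5400, H(T|S=2) = 0.5564
Weighted sum = 0.516 bits.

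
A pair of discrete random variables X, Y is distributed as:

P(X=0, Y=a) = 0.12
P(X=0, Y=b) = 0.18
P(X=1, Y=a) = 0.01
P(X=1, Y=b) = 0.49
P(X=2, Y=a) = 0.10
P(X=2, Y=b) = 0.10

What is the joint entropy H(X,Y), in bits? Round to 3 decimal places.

H(X,Y) = −Σ p(x,y)·log₂ p(x,y) over all 6 cells.
  cell (0,a): −0.12·log₂0.12 = 0.3671
  cell (0,b): −0.18·log₂0.18 = 0.4453
  cell (1,a): −0.01·log₂0.01 = 0.0664
  cell (1,b): −0.49·log₂0.49 = 0.5043
  cell (2,a): −0.10·log₂0.10 = 0.3322
  cell (2,b): −0.10·log₂0.10 = 0.3322
Sum = 2.047 bits.

2.047 bits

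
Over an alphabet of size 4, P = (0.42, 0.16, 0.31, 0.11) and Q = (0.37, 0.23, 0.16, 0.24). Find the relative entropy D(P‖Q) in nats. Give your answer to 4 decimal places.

0.1144 nats

D(P‖Q) = Σ p·ln(p/q).
  0.42·ln(0.42/0.37) = 0.05324
  0.16·ln(0.16/0.23) = -0.05806
  0.31·ln(0.31/0.16) = 0.20503
  0.11·ln(0.11/0.24) = -0.08582
D(P‖Q) = 0.1144 nats.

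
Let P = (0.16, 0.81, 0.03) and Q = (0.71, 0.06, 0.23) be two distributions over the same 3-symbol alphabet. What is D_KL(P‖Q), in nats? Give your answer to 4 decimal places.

1.8087 nats

D(P‖Q) = Σ p·ln(p/q).
  0.16·ln(0.16/0.71) = -0.23841
  0.81·ln(0.81/0.06) = 2.10818
  0.03·ln(0.03/0.23) = -0.06111
D(P‖Q) = 1.8087 nats.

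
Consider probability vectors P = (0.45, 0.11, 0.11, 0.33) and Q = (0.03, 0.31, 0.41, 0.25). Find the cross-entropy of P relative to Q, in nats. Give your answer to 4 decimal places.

H(P,Q) = −Σ p·ln q.
  −0.45·ln(0.03) = 1.57795
  −0.11·ln(0.31) = 0.12883
  −0.11·ln(0.41) = 0.09808
  −0.33·ln(0.25) = 0.45748
H(P,Q) = 2.2623 nats.

2.2623 nats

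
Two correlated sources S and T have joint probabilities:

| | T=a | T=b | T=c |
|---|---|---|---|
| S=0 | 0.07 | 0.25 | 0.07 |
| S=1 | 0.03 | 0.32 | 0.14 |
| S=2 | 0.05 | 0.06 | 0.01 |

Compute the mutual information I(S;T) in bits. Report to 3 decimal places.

0.074 bits

Marginals: p(S) = (0.3900, 0.4900, 0.1200), p(T) = (0.1500, 0.6300, 0.2200).
I(S;T) = Σ p(x,y)·log₂[p(x,y)/(p(x)p(y))].
  (0,a): 0.07·log₂(1.1966) = 0.0181
  (0,b): 0.25·log₂(1.0175) = 0.0063
  (0,c): 0.07·log₂(0.8159) = -0.0206
  (1,a): 0.03·log₂(0.4082) = -0.0388
  (1,b): 0.32·log₂(1.0366) = 0.0166
  (1,c): 0.14·log₂(1.2987) = 0.0528
  (2,a): 0.05·log₂(2.7778) = 0.0737
  (2,b): 0.06·log₂(0.7937) = -0.0200
  (2,c): 0.01·log₂(0.3788) = -0.0140
Sum = 0.074 bits.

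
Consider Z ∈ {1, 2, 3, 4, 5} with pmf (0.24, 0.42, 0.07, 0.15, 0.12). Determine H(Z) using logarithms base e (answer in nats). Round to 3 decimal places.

H(Z) = −Σ p·ln p.
  −(0.24)·ln(0.24) = 0.3425
  −(0.42)·ln(0.42) = 0.3644
  −(0.07)·ln(0.07) = 0.1861
  −(0.15)·ln(0.15) = 0.2846
  −(0.12)·ln(0.12) = 0.2544
Sum: 0.3425 + 0.3644 + 0.1861 + 0.2846 + 0.2544 = 1.432 nats.

1.432 nats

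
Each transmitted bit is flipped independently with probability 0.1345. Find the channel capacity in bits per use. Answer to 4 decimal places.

Binary symmetric channel: C = 1 − h₂(ε) where h₂ is the binary entropy function.
h₂(0.1345) = −0.1345·log₂0.1345 − 0.8655·log₂0.8655 = 0.5697.
C = 1 − 0.5697 = 0.4303 bits per channel use.

0.4303 bits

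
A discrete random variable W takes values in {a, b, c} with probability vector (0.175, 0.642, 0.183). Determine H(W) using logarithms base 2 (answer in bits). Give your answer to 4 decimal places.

1.2989 bits

H(W) = −Σ p·log₂ p.
  −(0.175)·log₂(0.175) = 0.44005
  −(0.642)·log₂(0.642) = 0.41047
  −(0.183)·log₂(0.183) = 0.44837
Sum: 0.44005 + 0.41047 + 0.44837 = 1.2989 bits.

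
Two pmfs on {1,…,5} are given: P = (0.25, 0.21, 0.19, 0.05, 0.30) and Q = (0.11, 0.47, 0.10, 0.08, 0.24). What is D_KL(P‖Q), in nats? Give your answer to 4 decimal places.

D(P‖Q) = Σ p·ln(p/q).
  0.25·ln(0.25/0.11) = 0.20525
  0.21·ln(0.21/0.47) = -0.16918
  0.19·ln(0.19/0.10) = 0.12195
  0.05·ln(0.05/0.08) = -0.02350
  0.30·ln(0.30/0.24) = 0.06694
D(P‖Q) = 0.2015 nats.

0.2015 nats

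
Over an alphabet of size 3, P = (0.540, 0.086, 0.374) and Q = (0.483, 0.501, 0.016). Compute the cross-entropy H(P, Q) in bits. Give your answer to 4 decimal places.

H(P,Q) = −Σ p·log₂ q.
  −0.540·log₂(0.483) = 0.56695
  −0.086·log₂(0.501) = 0.08575
  −0.374·log₂(0.016) = 2.23120
H(P,Q) = 2.8839 bits.

2.8839 bits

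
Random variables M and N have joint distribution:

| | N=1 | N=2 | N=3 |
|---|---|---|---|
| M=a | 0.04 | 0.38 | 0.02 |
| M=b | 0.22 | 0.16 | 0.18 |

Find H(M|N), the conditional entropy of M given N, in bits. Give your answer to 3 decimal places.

Chain rule: H(M|N) = H(M,N) − H(N).
Marginals: p(M) = (0.4400, 0.5600), p(N) = (0.2600, 0.5400, 0.2000).
H(M,N) = 2.1780 bits; H(N) = 1.4497 bits.
H(M|N) = 2.1780 − 1.4497 = 0.728 bits.

0.728 bits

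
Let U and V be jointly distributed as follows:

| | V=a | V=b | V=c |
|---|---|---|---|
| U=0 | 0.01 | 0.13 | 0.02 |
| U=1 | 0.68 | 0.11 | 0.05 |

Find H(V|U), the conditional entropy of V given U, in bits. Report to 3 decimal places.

Marginals: p(U) = (0.1600, 0.8400), p(V) = (0.6900, 0.2400, 0.0700).
H(V|U) = Σ p(U) · H(V|U=·).
  U=0: p=0.1600, H(V|U=0) = 0.8684
  U=1: p=0.8400, H(V|U=1) = 0.8731
Weighted sum = 0.872 bits.

0.872 bits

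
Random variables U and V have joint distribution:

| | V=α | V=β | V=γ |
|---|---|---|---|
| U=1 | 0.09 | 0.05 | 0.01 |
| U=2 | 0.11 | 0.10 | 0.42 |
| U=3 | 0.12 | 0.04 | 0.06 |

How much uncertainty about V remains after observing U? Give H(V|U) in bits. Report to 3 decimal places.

1.289 bits

Marginals: p(U) = (0.1500, 0.6300, 0.2200), p(V) = (0.3200, 0.1900, 0.4900).
H(V|U) = Σ p(U) · H(V|U=·).
  U=1: p=0.1500, H(V|U=1) = 1.2310
  U=2: p=0.6300, H(V|U=2) = 1.2511
  U=3: p=0.2200, H(V|U=3) = 1.4354
Weighted sum = 1.289 bits.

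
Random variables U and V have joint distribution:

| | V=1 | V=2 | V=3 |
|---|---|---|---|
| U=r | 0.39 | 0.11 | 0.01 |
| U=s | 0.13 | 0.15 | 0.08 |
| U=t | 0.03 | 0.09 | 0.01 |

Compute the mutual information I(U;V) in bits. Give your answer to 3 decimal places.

0.183 bits

Marginals: p(U) = (0.5100, 0.3600, 0.1300), p(V) = (0.5500, 0.3500, 0.1000).
I(U;V) = Σ p(x,y)·log₂[p(x,y)/(p(x)p(y))].
  (r,1): 0.39·log₂(1.3904) = 0.1854
  (r,2): 0.11·log₂(0.6162) = -0.0768
  (r,3): 0.01·log₂(0.1961) = -0.0235
  (s,1): 0.13·log₂(0.6566) = -0.0789
  (s,2): 0.15·log₂(1.1905) = 0.0377
  (s,3): 0.08·log₂(2.2222) = 0.0922
  (t,1): 0.03·log₂(0.4196) = -0.0376
  (t,2): 0.09·log₂(1.9780) = 0.0886
  (t,3): 0.01·log₂(0.7692) = -0.0038
Sum = 0.183 bits.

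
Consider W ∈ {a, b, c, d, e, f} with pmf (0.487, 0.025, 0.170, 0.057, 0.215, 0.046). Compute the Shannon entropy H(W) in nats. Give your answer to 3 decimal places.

1.379 nats

H(W) = −Σ p·ln p.
  −(0.487)·ln(0.487) = 0.3504
  −(0.025)·ln(0.025) = 0.0922
  −(0.170)·ln(0.170) = 0.3012
  −(0.057)·ln(0.057) = 0.1633
  −(0.215)·ln(0.215) = 0.3305
  −(0.046)·ln(0.046) = 0.1416
Sum: 0.3504 + 0.0922 + 0.3012 + 0.1633 + 0.3305 + 0.1416 = 1.379 nats.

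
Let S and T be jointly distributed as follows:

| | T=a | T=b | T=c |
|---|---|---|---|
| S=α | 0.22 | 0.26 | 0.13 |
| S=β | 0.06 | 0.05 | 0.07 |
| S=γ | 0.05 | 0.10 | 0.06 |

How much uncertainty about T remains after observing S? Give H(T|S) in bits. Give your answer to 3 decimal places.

Marginals: p(S) = (0.6100, 0.1800, 0.2100), p(T) = (0.3300, 0.4100, 0.2600).
H(T|S) = Σ p(S) · H(T|S=·).
  S=α: p=0.6100, H(T|S=α) = 1.5303
  S=β: p=0.1800, H(T|S=β) = 1.5715
  S=γ: p=0.2100, H(T|S=γ) = 1.5190
Weighted sum = 1.535 bits.

1.535 bits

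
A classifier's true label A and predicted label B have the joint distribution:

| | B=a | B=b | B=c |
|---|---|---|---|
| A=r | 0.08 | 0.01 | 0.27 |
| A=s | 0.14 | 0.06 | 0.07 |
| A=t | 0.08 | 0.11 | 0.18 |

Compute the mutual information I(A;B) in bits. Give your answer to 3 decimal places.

0.164 bits

Marginals: p(A) = (0.3600, 0.2700, 0.3700), p(B) = (0.3000, 0.1800, 0.5200).
I(A;B) = Σ p(x,y)·log₂[p(x,y)/(p(x)p(y))].
  (r,a): 0.08·log₂(0.7407) = -0.0346
  (r,b): 0.01·log₂(0.1543) = -0.0270
  (r,c): 0.27·log₂(1.4423) = 0.1427
  (s,a): 0.14·log₂(1.7284) = 0.1105
  (s,b): 0.06·log₂(1.2346) = 0.0182
  (s,c): 0.07·log₂(0.4986) = -0.0703
  (t,a): 0.08·log₂(0.7207) = -0.0378
  (t,b): 0.11·log₂(1.6517) = 0.0796
  (t,c): 0.18·log₂(0.9356) = -0.0173
Sum = 0.164 bits.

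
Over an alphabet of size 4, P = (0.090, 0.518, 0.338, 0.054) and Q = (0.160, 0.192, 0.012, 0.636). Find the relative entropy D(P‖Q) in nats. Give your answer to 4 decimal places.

1.4574 nats

D(P‖Q) = Σ p·ln(p/q).
  0.090·ln(0.090/0.160) = -0.05178
  0.518·ln(0.518/0.192) = 0.51410
  0.338·ln(0.338/0.012) = 1.12829
  0.054·ln(0.054/0.636) = -0.13318
D(P‖Q) = 1.4574 nats.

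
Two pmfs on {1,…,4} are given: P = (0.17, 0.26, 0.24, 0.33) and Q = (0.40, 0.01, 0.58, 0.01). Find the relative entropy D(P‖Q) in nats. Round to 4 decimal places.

1.6437 nats

D(P‖Q) = Σ p·ln(p/q).
  0.17·ln(0.17/0.40) = -0.14546
  0.26·ln(0.26/0.01) = 0.84711
  0.24·ln(0.24/0.58) = -0.21177
  0.33·ln(0.33/0.01) = 1.15385
D(P‖Q) = 1.6437 nats.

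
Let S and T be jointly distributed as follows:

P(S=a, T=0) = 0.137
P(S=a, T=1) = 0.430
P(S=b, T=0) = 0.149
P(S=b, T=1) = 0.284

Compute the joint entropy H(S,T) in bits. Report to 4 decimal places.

1.8414 bits

H(S,T) = −Σ p(x,y)·log₂ p(x,y) over all 4 cells.
  cell (a,0): −0.137·log₂0.137 = 0.39288
  cell (a,1): −0.430·log₂0.430 = 0.52356
  cell (b,0): −0.149·log₂0.149 = 0.40925
  cell (b,1): −0.284·log₂0.284 = 0.51575
Sum = 1.8414 bits.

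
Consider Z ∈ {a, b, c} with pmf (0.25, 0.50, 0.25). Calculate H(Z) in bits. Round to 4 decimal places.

H(Z) = −Σ p·log₂ p.
  −(0.25)·log₂(0.25) = 0.50000
  −(0.50)·log₂(0.50) = 0.50000
  −(0.25)·log₂(0.25) = 0.50000
Sum: 0.50000 + 0.50000 + 0.50000 = 1.5000 bits.

1.5000 bits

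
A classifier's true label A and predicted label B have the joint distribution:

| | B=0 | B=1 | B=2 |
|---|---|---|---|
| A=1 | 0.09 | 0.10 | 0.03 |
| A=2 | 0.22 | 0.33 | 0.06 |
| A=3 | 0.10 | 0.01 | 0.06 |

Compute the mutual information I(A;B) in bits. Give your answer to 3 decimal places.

0.119 bits

Marginals: p(A) = (0.2200, 0.6100, 0.1700), p(B) = (0.4100, 0.4400, 0.1500).
I(A;B) = Σ p(x,y)·log₂[p(x,y)/(p(x)p(y))].
  (1,0): 0.09·log₂(0.9978) = -0.0003
  (1,1): 0.10·log₂(1.0331) = 0.0047
  (1,2): 0.03·log₂(0.9091) = -0.0041
  (2,0): 0.22·log₂(0.8796) = -0.0407
  (2,1): 0.33·log₂(1.2295) = 0.0984
  (2,2): 0.06·log₂(0.6557) = -0.0365
  (3,0): 0.10·log₂(1.4347) = 0.0521
  (3,1): 0.01·log₂(0.1337) = -0.0290
  (3,2): 0.06·log₂(2.3529) = 0.0741
Sum = 0.119 bits.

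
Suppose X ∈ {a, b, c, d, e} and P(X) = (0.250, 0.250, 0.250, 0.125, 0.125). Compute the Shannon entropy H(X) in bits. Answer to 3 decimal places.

2.250 bits

H(X) = −Σ p·log₂ p.
  −(0.250)·log₂(0.250) = 0.5000
  −(0.250)·log₂(0.250) = 0.5000
  −(0.250)·log₂(0.250) = 0.5000
  −(0.125)·log₂(0.125) = 0.3750
  −(0.125)·log₂(0.125) = 0.3750
Sum: 0.5000 + 0.5000 + 0.5000 + 0.3750 + 0.3750 = 2.250 bits.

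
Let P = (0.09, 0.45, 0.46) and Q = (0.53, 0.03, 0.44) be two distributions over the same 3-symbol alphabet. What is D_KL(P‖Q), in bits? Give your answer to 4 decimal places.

D(P‖Q) = Σ p·log₂(p/q).
  0.09·log₂(0.09/0.53) = -0.23022
  0.45·log₂(0.45/0.03) = 1.75810
  0.46·log₂(0.46/0.44) = 0.02950
D(P‖Q) = 1.5574 bits.

1.5574 bits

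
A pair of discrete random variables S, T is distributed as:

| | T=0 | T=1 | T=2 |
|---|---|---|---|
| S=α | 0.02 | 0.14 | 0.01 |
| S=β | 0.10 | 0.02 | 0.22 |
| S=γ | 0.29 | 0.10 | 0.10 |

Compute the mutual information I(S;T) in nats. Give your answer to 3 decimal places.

Marginals: p(S) = (0.1700, 0.3400, 0.4900), p(T) = (0.4100, 0.2600, 0.3300).
I(S;T) = Σ p(x,y)·ln[p(x,y)/(p(x)p(y))].
  (α,0): 0.02·ln(0.2869) = -0.0250
  (α,1): 0.14·ln(3.1674) = 0.1614
  (α,2): 0.01·ln(0.1783) = -0.0172
  (β,0): 0.10·ln(0.7174) = -0.0332
  (β,1): 0.02·ln(0.2262) = -0.0297
  (β,2): 0.22·ln(1.9608) = 0.1481
  (γ,0): 0.29·ln(1.4435) = 0.1065
  (γ,1): 0.10·ln(0.7849) = -0.0242
  (γ,2): 0.10·ln(0.6184) = -0.0481
Sum = 0.239 nats.

0.239 nats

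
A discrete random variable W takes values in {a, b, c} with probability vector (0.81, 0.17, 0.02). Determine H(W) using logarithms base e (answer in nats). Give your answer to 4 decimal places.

0.5502 nats

H(W) = −Σ p·ln p.
  −(0.81)·ln(0.81) = 0.17068
  −(0.17)·ln(0.17) = 0.30123
  −(0.02)·ln(0.02) = 0.07824
Sum: 0.17068 + 0.30123 + 0.07824 = 0.5502 nats.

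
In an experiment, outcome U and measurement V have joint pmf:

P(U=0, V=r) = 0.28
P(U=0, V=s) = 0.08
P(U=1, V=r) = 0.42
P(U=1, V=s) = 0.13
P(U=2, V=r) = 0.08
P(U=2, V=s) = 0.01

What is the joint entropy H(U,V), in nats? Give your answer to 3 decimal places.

H(U,V) = −Σ p(x,y)·ln p(x,y) over all 6 cells.
  cell (0,r): −0.28·ln0.28 = 0.3564
  cell (0,s): −0.08·ln0.08 = 0.2021
  cell (1,r): −0.42·ln0.42 = 0.3644
  cell (1,s): −0.13·ln0.13 = 0.2652
  cell (2,r): −0.08·ln0.08 = 0.2021
  cell (2,s): −0.01·ln0.01 = 0.0461
Sum = 1.436 nats.

1.436 nats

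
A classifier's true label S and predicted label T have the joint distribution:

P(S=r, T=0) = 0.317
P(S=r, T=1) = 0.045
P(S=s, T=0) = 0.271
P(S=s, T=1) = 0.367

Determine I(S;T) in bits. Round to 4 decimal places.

0.1539 bits

Marginals: p(S) = (0.3620, 0.6380), p(T) = (0.5880, 0.4120).
I(S;T) = Σ p(x,y)·log₂[p(x,y)/(p(x)p(y))].
  (r,0): 0.317·log₂(1.4893) = 0.18215
  (r,1): 0.045·log₂(0.3017) = -0.07779
  (s,0): 0.271·log₂(0.7224) = -0.12714
  (s,1): 0.367·log₂(1.3962) = 0.17671
Sum = 0.1539 bits.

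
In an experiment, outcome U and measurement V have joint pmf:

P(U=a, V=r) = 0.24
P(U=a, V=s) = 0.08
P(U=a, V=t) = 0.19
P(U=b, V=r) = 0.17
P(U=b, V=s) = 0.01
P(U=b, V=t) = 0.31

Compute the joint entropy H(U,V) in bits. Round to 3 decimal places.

H(U,V) = −Σ p(x,y)·log₂ p(x,y) over all 6 cells.
  cell (a,r): −0.24·log₂0.24 = 0.4941
  cell (a,s): −0.08·log₂0.08 = 0.2915
  cell (a,t): −0.19·log₂0.19 = 0.4552
  cell (b,r): −0.17·log₂0.17 = 0.4346
  cell (b,s): −0.01·log₂0.01 = 0.0664
  cell (b,t): −0.31·log₂0.31 = 0.5238
Sum = 2.266 bits.

2.266 bits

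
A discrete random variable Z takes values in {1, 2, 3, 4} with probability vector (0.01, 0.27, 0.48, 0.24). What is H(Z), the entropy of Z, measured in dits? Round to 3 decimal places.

0.475 dits

H(Z) = −Σ p·log₁₀ p.
  −(0.01)·log₁₀(0.01) = 0.0200
  −(0.27)·log₁₀(0.27) = 0.1535
  −(0.48)·log₁₀(0.48) = 0.1530
  −(0.24)·log₁₀(0.24) = 0.1487
Sum: 0.0200 + 0.1535 + 0.1530 + 0.1487 = 0.475 dits.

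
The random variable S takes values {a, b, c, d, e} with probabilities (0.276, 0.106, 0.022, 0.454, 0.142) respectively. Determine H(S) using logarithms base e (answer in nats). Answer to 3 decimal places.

1.313 nats

H(S) = −Σ p·ln p.
  −(0.276)·ln(0.276) = 0.3553
  −(0.106)·ln(0.106) = 0.2379
  −(0.022)·ln(0.022) = 0.0840
  −(0.454)·ln(0.454) = 0.3585
  −(0.142)·ln(0.142) = 0.2772
Sum: 0.3553 + 0.2379 + 0.0840 + 0.3585 + 0.2772 = 1.313 nats.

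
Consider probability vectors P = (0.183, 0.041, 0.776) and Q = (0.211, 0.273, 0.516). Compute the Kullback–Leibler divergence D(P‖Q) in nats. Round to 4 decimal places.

D(P‖Q) = Σ p·ln(p/q).
  0.183·ln(0.183/0.211) = -0.02605
  0.041·ln(0.041/0.273) = -0.07773
  0.776·ln(0.776/0.516) = 0.31664
D(P‖Q) = 0.2129 nats.

0.2129 nats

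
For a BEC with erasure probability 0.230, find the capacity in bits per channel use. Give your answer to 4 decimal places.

0.7700 bits

Binary erasure channel: capacity C = 1 − ε.
C = 1 − 0.230 = 0.7700 bits per channel use.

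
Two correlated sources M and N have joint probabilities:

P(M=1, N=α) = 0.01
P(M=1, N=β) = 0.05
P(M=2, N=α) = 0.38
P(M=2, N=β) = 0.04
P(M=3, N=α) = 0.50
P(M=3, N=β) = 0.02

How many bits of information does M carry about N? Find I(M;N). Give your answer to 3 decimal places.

0.148 bits

Marginals: p(M) = (0.0600, 0.4200, 0.5200), p(N) = (0.8900, 0.1100).
I(M;N) = Σ p(x,y)·log₂[p(x,y)/(p(x)p(y))].
  (1,α): 0.01·log₂(0.1873) = -0.0242
  (1,β): 0.05·log₂(7.5758) = 0.1461
  (2,α): 0.38·log₂(1.0166) = 0.0090
  (2,β): 0.04·log₂(0.8658) = -0.0083
  (3,α): 0.50·log₂(1.0804) = 0.0558
  (3,β): 0.02·log₂(0.3497) = -0.0303
Sum = 0.148 bits.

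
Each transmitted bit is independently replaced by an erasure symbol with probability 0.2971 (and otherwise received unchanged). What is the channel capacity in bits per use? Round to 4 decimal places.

Binary erasure channel: capacity C = 1 − ε.
C = 1 − 0.2971 = 0.7029 bits per channel use.

0.7029 bits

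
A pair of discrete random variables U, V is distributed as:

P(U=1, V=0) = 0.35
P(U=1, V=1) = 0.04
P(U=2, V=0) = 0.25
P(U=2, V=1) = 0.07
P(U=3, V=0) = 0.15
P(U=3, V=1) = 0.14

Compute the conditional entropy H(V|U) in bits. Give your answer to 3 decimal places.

Chain rule: H(V|U) = H(U,V) − H(U).
Marginals: p(U) = (0.3900, 0.3200, 0.2900), p(V) = (0.7500, 0.2500).
H(U,V) = 2.2921 bits; H(U) = 1.5737 bits.
H(V|U) = 2.2921 − 1.5737 = 0.718 bits.

0.718 bits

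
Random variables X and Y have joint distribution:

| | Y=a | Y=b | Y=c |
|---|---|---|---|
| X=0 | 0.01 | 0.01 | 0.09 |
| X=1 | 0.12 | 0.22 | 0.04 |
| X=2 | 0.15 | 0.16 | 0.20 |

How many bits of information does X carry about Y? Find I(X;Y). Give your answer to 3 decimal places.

0.171 bits

Marginals: p(X) = (0.1100, 0.3800, 0.5100), p(Y) = (0.2800, 0.3900, 0.3300).
I(X;Y) = Σ p(x,y)·log₂[p(x,y)/(p(x)p(y))].
  (0,a): 0.01·log₂(0.3247) = -0.0162
  (0,b): 0.01·log₂(0.2331) = -0.0210
  (0,c): 0.09·log₂(2.4793) = 0.1179
  (1,a): 0.12·log₂(1.1278) = 0.0208
  (1,b): 0.22·log₂(1.4845) = 0.1254
  (1,c): 0.04·log₂(0.3190) = -0.0659
  (2,a): 0.15·log₂(1.0504) = 0.0106
  (2,b): 0.16·log₂(0.8044) = -0.0502
  (2,c): 0.20·log₂(1.1884) = 0.0498
Sum = 0.171 bits.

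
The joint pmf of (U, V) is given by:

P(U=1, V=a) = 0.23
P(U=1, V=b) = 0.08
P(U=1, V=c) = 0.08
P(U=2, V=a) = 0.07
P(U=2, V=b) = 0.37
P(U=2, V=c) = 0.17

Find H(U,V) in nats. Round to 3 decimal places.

H(U,V) = −Σ p(x,y)·ln p(x,y) over all 6 cells.
  cell (1,a): −0.23·ln0.23 = 0.3380
  cell (1,b): −0.08·ln0.08 = 0.2021
  cell (1,c): −0.08·ln0.08 = 0.2021
  cell (2,a): −0.07·ln0.07 = 0.1861
  cell (2,b): −0.37·ln0.37 = 0.3679
  cell (2,c): −0.17·ln0.17 = 0.3012
Sum = 1.597 nats.

1.597 nats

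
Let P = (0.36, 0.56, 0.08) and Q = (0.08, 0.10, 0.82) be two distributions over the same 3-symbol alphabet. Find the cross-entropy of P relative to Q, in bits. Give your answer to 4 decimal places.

3.1950 bits

H(P,Q) = −Σ p·log₂ q.
  −0.36·log₂(0.08) = 1.31179
  −0.56·log₂(0.10) = 1.86028
  −0.08·log₂(0.82) = 0.02290
H(P,Q) = 3.1950 bits.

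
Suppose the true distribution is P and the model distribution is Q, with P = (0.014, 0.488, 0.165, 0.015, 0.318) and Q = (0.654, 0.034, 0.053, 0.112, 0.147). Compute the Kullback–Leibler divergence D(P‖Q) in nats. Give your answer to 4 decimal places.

D(P‖Q) = Σ p·ln(p/q).
  0.014·ln(0.014/0.654) = -0.05382
  0.488·ln(0.488/0.034) = 1.30001
  0.165·ln(0.165/0.053) = 0.18738
  0.015·ln(0.015/0.112) = -0.03016
  0.318·ln(0.318/0.147) = 0.24537
D(P‖Q) = 1.6488 nats.

1.6488 nats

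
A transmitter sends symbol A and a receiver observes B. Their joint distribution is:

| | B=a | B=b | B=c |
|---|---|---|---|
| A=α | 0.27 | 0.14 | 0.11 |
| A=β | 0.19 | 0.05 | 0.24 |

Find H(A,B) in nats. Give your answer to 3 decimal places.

1.679 nats

H(A,B) = −Σ p(x,y)·ln p(x,y) over all 6 cells.
  cell (α,a): −0.27·ln0.27 = 0.3535
  cell (α,b): −0.14·ln0.14 = 0.2753
  cell (α,c): −0.11·ln0.11 = 0.2428
  cell (β,a): −0.19·ln0.19 = 0.3155
  cell (β,b): −0.05·ln0.05 = 0.1498
  cell (β,c): −0.24·ln0.24 = 0.3425
Sum = 1.679 nats.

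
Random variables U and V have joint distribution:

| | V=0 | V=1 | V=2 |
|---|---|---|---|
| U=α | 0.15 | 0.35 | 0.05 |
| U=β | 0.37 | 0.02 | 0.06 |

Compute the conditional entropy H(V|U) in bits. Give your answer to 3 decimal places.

Marginals: p(U) = (0.5500, 0.4500), p(V) = (0.5200, 0.3700, 0.1100).
H(V|U) = Σ p(U) · H(V|U=·).
  U=α: p=0.5500, H(V|U=α) = 1.2407
  U=β: p=0.4500, H(V|U=β) = 0.8194
Weighted sum = 1.051 bits.

1.051 bits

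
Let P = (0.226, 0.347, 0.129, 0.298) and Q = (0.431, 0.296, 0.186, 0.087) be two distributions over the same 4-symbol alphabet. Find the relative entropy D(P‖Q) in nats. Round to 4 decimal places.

0.2289 nats

D(P‖Q) = Σ p·ln(p/q).
  0.226·ln(0.226/0.431) = -0.14590
  0.347·ln(0.347/0.296) = 0.05516
  0.129·ln(0.129/0.186) = -0.04721
  0.298·ln(0.298/0.087) = 0.36689
D(P‖Q) = 0.2289 nats.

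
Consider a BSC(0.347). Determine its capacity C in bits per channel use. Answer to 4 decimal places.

0.0686 bits

Binary symmetric channel: C = 1 − h₂(ε) where h₂ is the binary entropy function.
h₂(0.347) = −0.347·log₂0.347 − 0.653·log₂0.653 = 0.9314.
C = 1 − 0.9314 = 0.0686 bits per channel use.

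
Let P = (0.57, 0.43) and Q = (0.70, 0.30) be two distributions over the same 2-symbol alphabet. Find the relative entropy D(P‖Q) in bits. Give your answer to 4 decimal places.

0.0544 bits

D(P‖Q) = Σ p·log₂(p/q).
  0.57·log₂(0.57/0.70) = -0.16894
  0.43·log₂(0.43/0.30) = 0.22333
D(P‖Q) = 0.0544 bits.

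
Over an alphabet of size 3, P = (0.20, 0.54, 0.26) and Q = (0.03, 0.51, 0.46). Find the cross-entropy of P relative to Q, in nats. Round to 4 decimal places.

1.2668 nats

H(P,Q) = −Σ p·ln q.
  −0.20·ln(0.03) = 0.70131
  −0.54·ln(0.51) = 0.36361
  −0.26·ln(0.46) = 0.20190
H(P,Q) = 1.2668 nats.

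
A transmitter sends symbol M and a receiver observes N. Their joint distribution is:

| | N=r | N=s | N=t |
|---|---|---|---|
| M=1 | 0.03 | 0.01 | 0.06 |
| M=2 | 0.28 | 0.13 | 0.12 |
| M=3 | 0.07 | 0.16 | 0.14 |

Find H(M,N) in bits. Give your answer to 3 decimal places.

H(M,N) = −Σ p(x,y)·log₂ p(x,y) over all 9 cells.
  cell (1,r): −0.03·log₂0.03 = 0.1518
  cell (1,s): −0.01·log₂0.01 = 0.0664
  cell (1,t): −0.06·log₂0.06 = 0.2435
  cell (2,r): −0.28·log₂0.28 = 0.5142
  cell (2,s): −0.13·log₂0.13 = 0.3826
  cell (2,t): −0.12·log₂0.12 = 0.3671
  cell (3,r): −0.07·log₂0.07 = 0.2686
  cell (3,s): −0.16·log₂0.16 = 0.4230
  cell (3,t): −0.14·log₂0.14 = 0.3971
Sum = 2.814 bits.

2.814 bits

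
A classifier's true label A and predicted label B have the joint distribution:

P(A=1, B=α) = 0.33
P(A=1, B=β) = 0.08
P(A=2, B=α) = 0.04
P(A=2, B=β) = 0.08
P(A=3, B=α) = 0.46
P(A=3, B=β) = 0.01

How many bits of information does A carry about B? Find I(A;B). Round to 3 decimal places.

Marginals: p(A) = (0.4100, 0.1200, 0.4700), p(B) = (0.8300, 0.1700).
I(A;B) = Σ p(x,y)·log₂[p(x,y)/(p(x)p(y))].
  (1,α): 0.33·log₂(0.9697) = -0.0146
  (1,β): 0.08·log₂(1.1478) = 0.0159
  (2,α): 0.04·log₂(0.4016) = -0.0526
  (2,β): 0.08·log₂(3.9216) = 0.1577
  (3,α): 0.46·log₂(1.1792) = 0.1094
  (3,β): 0.01·log₂(0.1252) = -0.0300
Sum = 0.186 bits.

0.186 bits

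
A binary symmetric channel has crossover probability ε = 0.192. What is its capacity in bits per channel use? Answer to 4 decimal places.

0.2944 bits

Binary symmetric channel: C = 1 − h₂(ε) where h₂ is the binary entropy function.
h₂(0.192) = −0.192·log₂0.192 − 0.808·log₂0.808 = 0.7056.
C = 1 − 0.7056 = 0.2944 bits per channel use.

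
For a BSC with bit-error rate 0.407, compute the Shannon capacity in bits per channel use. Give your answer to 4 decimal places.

0.0251 bits

Binary symmetric channel: C = 1 − h₂(ε) where h₂ is the binary entropy function.
h₂(0.407) = −0.407·log₂0.407 − 0.593·log₂0.593 = 0.9749.
C = 1 − 0.9749 = 0.0251 bits per channel use.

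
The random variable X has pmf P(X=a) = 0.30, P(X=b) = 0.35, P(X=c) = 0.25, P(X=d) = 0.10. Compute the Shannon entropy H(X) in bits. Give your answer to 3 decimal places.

1.883 bits

H(X) = −Σ p·log₂ p.
  −(0.30)·log₂(0.30) = 0.5211
  −(0.35)·log₂(0.35) = 0.5301
  −(0.25)·log₂(0.25) = 0.5000
  −(0.10)·log₂(0.10) = 0.3322
Sum: 0.5211 + 0.5301 + 0.5000 + 0.3322 = 1.883 bits.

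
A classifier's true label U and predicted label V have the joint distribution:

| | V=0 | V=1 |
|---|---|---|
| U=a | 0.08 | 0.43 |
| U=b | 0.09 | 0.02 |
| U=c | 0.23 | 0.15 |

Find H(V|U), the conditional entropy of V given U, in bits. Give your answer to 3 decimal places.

0.763 bits

Marginals: p(U) = (0.5100, 0.1100, 0.3800), p(V) = (0.4000, 0.6000).
H(V|U) = Σ p(U) · H(V|U=·).
  U=a: p=0.5100, H(V|U=a) = 0.6268
  U=b: p=0.1100, H(V|U=b) = 0.6840
  U=c: p=0.3800, H(V|U=c) = 0.9678
Weighted sum = 0.763 bits.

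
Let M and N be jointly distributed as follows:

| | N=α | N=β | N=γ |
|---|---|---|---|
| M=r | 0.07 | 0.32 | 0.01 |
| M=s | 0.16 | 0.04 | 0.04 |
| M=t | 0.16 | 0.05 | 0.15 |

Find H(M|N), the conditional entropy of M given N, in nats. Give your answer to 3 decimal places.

0.820 nats

Marginals: p(M) = (0.4000, 0.2400, 0.3600), p(N) = (0.3900, 0.4100, 0.2000).
H(M|N) = Σ p(N) · H(M|N=·).
  N=α: p=0.3900, H(M|N=α) = 1.0394
  N=β: p=0.4100, H(M|N=β) = 0.6771
  N=γ: p=0.2000, H(M|N=γ) = 0.6874
Weighted sum = 0.820 nats.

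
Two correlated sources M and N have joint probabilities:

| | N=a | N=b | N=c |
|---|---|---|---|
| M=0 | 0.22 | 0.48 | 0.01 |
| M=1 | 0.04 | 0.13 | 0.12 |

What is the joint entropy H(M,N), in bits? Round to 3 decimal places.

H(M,N) = −Σ p(x,y)·log₂ p(x,y) over all 6 cells.
  cell (0,a): −0.22·log₂0.22 = 0.4806
  cell (0,b): −0.48·log₂0.48 = 0.5083
  cell (0,c): −0.01·log₂0.01 = 0.0664
  cell (1,a): −0.04·log₂0.04 = 0.1858
  cell (1,b): −0.13·log₂0.13 = 0.3826
  cell (1,c): −0.12·log₂0.12 = 0.3671
Sum = 1.991 bits.

1.991 bits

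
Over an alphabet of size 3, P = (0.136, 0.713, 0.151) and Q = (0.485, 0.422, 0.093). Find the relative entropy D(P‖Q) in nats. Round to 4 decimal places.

D(P‖Q) = Σ p·ln(p/q).
  0.136·ln(0.136/0.485) = -0.17292
  0.713·ln(0.713/0.422) = 0.37395
  0.151·ln(0.151/0.093) = 0.07319
D(P‖Q) = 0.2742 nats.

0.2742 nats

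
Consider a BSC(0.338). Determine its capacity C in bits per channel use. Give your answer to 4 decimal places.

0.0771 bits

Binary symmetric channel: C = 1 − h₂(ε) where h₂ is the binary entropy function.
h₂(0.338) = −0.338·log₂0.338 − 0.662·log₂0.662 = 0.9229.
C = 1 − 0.9229 = 0.0771 bits per channel use.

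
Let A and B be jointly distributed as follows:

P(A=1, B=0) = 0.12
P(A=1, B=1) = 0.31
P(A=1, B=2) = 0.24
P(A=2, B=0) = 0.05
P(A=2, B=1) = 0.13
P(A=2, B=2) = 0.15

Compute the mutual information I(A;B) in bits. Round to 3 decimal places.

Marginals: p(A) = (0.6700, 0.3300), p(B) = (0.1700, 0.4400, 0.3900).
I(A;B) = H(A) + H(B) − H(A,B).
H(A) = 0.9149, H(B) = 1.4855, H(A,B) = 2.3943.
I(A;B) = 0.9149 + 1.4855 − 2.3943 = 0.006 bits.

0.006 bits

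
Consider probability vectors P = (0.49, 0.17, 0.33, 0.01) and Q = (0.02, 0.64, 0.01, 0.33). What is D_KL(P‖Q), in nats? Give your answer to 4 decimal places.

2.4609 nats

D(P‖Q) = Σ p·ln(p/q).
  0.49·ln(0.49/0.02) = 1.56735
  0.17·ln(0.17/0.64) = -0.22536
  0.33·ln(0.33/0.01) = 1.15385
  0.01·ln(0.01/0.33) = -0.03497
D(P‖Q) = 2.4609 nats.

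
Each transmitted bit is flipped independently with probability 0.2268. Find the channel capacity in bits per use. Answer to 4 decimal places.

0.2276 bits

Binary symmetric channel: C = 1 − h₂(ε) where h₂ is the binary entropy function.
h₂(0.2268) = −0.2268·log₂0.2268 − 0.7732·log₂0.7732 = 0.7724.
C = 1 − 0.7724 = 0.2276 bits per channel use.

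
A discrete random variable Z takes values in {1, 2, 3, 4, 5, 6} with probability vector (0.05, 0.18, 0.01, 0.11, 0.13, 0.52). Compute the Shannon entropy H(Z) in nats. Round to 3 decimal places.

H(Z) = −Σ p·ln p.
  −(0.05)·ln(0.05) = 0.1498
  −(0.18)·ln(0.18) = 0.3087
  −(0.01)·ln(0.01) = 0.0461
  −(0.11)·ln(0.11) = 0.2428
  −(0.13)·ln(0.13) = 0.2652
  −(0.52)·ln(0.52) = 0.3400
Sum: 0.1498 + 0.3087 + 0.0461 + 0.2428 + 0.2652 + 0.3400 = 1.353 nats.

1.353 nats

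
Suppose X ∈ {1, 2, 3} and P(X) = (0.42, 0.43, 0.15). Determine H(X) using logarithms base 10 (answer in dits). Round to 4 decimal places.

0.4394 dits

H(X) = −Σ p·log₁₀ p.
  −(0.42)·log₁₀(0.42) = 0.15824
  −(0.43)·log₁₀(0.43) = 0.15761
  −(0.15)·log₁₀(0.15) = 0.12359
Sum: 0.15824 + 0.15761 + 0.12359 = 0.4394 dits.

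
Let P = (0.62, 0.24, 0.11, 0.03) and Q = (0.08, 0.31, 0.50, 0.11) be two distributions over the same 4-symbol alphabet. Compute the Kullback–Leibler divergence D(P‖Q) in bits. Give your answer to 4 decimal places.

1.4465 bits

D(P‖Q) = Σ p·log₂(p/q).
  0.62·log₂(0.62/0.08) = 1.83160
  0.24·log₂(0.24/0.31) = -0.08862
  0.11·log₂(0.11/0.50) = -0.24029
  0.03·log₂(0.03/0.11) = -0.05623
D(P‖Q) = 1.4465 bits.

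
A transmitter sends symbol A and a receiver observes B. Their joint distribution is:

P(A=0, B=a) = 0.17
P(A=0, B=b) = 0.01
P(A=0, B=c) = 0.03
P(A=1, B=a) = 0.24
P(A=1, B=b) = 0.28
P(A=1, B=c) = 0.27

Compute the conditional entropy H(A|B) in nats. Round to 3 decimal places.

Chain rule: H(A|B) = H(A,B) − H(B).
Marginals: p(A) = (0.2100, 0.7900), p(B) = (0.4100, 0.2900, 0.3000).
H(A,B) = 1.5049 nats; H(B) = 1.0857 nats.
H(A|B) = 1.5049 − 1.0857 = 0.419 nats.

0.419 nats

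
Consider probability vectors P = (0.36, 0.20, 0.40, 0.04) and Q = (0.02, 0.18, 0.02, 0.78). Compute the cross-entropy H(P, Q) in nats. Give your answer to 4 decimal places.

H(P,Q) = −Σ p·ln q.
  −0.36·ln(0.02) = 1.40833
  −0.20·ln(0.18) = 0.34296
  −0.40·ln(0.02) = 1.56481
  −0.04·ln(0.78) = 0.00994
H(P,Q) = 3.3260 nats.

3.3260 nats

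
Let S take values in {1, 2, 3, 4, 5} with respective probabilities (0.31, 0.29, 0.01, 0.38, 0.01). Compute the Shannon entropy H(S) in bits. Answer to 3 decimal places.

H(S) = −Σ p·log₂ p.
  −(0.31)·log₂(0.31) = 0.5238
  −(0.29)·log₂(0.29) = 0.5179
  −(0.01)·log₂(0.01) = 0.0664
  −(0.38)·log₂(0.38) = 0.5305
  −(0.01)·log₂(0.01) = 0.0664
Sum: 0.5238 + 0.5179 + 0.0664 + 0.5305 + 0.0664 = 1.705 bits.

1.705 bits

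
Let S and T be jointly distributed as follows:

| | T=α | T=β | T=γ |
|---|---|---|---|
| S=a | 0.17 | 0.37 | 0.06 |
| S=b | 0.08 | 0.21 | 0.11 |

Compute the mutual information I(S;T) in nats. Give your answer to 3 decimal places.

Marginals: p(S) = (0.6000, 0.4000), p(T) = (0.2500, 0.5800, 0.1700).
I(S;T) = H(S) + H(T) − H(S,T).
H(S) = 0.6730, H(T) = 0.9637, H(S,T) = 1.6105.
I(S;T) = 0.6730 + 0.9637 − 1.6105 = 0.026 nats.

0.026 nats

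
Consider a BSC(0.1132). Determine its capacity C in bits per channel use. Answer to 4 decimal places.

Binary symmetric channel: C = 1 − h₂(ε) where h₂ is the binary entropy function.
h₂(0.1132) = −0.1132·log₂0.1132 − 0.8868·log₂0.8868 = 0.5095.
C = 1 − 0.5095 = 0.4905 bits per channel use.

0.4905 bits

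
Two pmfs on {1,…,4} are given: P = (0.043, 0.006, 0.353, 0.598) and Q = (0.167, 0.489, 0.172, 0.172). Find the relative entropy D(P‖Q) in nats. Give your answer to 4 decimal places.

0.9142 nats

D(P‖Q) = Σ p·ln(p/q).
  0.043·ln(0.043/0.167) = -0.05834
  0.006·ln(0.006/0.489) = -0.02640
  0.353·ln(0.353/0.172) = 0.25380
  0.598·ln(0.598/0.172) = 0.74517
D(P‖Q) = 0.9142 nats.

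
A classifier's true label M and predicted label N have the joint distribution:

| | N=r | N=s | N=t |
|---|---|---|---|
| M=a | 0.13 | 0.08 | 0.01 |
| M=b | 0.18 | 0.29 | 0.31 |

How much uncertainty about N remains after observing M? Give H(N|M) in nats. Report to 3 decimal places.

1.017 nats

Marginals: p(M) = (0.2200, 0.7800), p(N) = (0.3100, 0.3700, 0.3200).
H(N|M) = Σ p(M) · H(N|M=·).
  M=a: p=0.2200, H(N|M=a) = 0.8192
  M=b: p=0.7800, H(N|M=b) = 1.0730
Weighted sum = 1.017 nats.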